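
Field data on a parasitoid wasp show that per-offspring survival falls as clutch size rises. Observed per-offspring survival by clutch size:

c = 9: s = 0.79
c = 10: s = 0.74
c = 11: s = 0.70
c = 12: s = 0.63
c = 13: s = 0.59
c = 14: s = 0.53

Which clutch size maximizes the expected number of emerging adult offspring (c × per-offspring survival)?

Expected emerging adult offspring = c × s(c):
  c=9: 9 × 0.79 = 7.110
  c=10: 10 × 0.74 = 7.400
  c=11: 11 × 0.70 = 7.700
  c=12: 12 × 0.63 = 7.560
  c=13: 13 × 0.59 = 7.670
  c=14: 14 × 0.53 = 7.420
Maximum at c = 11 (7.700 emerging adult offspring).

11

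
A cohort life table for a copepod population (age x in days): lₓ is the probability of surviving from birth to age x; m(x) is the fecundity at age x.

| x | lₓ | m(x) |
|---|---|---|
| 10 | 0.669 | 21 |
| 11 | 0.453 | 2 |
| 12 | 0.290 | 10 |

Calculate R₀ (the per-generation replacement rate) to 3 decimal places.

R₀ = Σ lₓ m(x):
  age 10: 0.669 × 21 = 14.0490
  age 11: 0.453 × 2 = 0.9060
  age 12: 0.290 × 10 = 2.9000
R₀ = 14.0490 + 0.9060 + 2.9000 = 17.8550

17.855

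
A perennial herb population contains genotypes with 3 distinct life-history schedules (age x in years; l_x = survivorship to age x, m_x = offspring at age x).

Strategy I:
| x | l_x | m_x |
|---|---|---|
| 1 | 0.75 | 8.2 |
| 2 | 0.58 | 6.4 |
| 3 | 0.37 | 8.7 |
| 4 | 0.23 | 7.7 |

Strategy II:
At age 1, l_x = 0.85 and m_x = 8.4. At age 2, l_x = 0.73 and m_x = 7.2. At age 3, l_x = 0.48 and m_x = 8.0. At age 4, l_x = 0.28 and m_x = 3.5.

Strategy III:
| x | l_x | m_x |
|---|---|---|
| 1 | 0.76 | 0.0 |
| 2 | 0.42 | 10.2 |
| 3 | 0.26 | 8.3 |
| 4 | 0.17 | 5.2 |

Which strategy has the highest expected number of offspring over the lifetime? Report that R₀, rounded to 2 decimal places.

Strategy I: R₀ = 0.75×8.2 + 0.58×6.4 + 0.37×8.7 + 0.23×7.7 = 14.8520
Strategy II: R₀ = 0.85×8.4 + 0.73×7.2 + 0.48×8.0 + 0.28×3.5 = 17.2160
Strategy III: R₀ = 0.76×0.0 + 0.42×10.2 + 0.26×8.3 + 0.17×5.2 = 7.3260
Highest R₀: strategy II with 17.2160.

17.22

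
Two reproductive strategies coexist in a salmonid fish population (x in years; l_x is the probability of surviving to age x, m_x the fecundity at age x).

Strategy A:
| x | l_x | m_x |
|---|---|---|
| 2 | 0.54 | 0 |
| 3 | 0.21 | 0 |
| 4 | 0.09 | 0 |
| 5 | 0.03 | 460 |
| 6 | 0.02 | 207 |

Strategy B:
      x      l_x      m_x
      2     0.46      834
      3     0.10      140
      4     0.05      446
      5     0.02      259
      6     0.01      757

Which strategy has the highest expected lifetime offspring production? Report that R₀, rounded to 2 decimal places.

432.69

Strategy A: R₀ = 0.54×0 + 0.21×0 + 0.09×0 + 0.03×460 + 0.02×207 = 17.9400
Strategy B: R₀ = 0.46×834 + 0.10×140 + 0.05×446 + 0.02×259 + 0.01×757 = 432.6900
Highest R₀: strategy B with 432.6900.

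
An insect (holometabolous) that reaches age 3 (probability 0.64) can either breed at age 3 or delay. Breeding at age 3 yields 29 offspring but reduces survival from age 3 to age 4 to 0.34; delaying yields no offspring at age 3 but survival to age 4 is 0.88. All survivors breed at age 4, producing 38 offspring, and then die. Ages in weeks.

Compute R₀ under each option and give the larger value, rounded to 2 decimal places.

breed at age 3: R₀ = 0.64 × (29 + 0.34 × 38) = 0.64 × 41.9200 = 26.8288
delay to age 4: R₀ = 0.64 × (0.88 × 38) = 0.64 × 33.4400 = 21.4016
Higher: breed at age 3 (26.8288).

26.83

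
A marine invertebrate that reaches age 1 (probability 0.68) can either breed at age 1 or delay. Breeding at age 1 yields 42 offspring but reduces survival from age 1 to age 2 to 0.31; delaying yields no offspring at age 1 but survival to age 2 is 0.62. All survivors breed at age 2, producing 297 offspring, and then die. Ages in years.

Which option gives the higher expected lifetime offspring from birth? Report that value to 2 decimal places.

breed at age 1: R₀ = 0.68 × (42 + 0.31 × 297) = 0.68 × 134.0700 = 91.1676
delay to age 2: R₀ = 0.68 × (0.62 × 297) = 0.68 × 184.1400 = 125.2152
Higher: delay to age 2 (125.2152).

125.22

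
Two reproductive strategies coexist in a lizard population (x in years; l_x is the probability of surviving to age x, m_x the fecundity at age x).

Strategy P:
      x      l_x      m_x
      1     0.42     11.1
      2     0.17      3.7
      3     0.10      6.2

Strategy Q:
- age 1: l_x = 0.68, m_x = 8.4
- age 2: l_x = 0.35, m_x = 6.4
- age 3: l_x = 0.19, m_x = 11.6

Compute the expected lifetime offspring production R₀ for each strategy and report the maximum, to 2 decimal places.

10.16

Strategy P: R₀ = 0.42×11.1 + 0.17×3.7 + 0.10×6.2 = 5.9110
Strategy Q: R₀ = 0.68×8.4 + 0.35×6.4 + 0.19×11.6 = 10.1560
Highest R₀: strategy Q with 10.1560.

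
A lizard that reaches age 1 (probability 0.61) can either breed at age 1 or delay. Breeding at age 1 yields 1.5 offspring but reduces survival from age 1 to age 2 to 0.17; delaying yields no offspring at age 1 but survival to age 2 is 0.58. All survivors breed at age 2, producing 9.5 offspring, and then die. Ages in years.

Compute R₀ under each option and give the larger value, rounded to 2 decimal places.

3.36

breed at age 1: R₀ = 0.61 × (1.5 + 0.17 × 9.5) = 0.61 × 3.1150 = 1.9002
delay to age 2: R₀ = 0.61 × (0.58 × 9.5) = 0.61 × 5.5100 = 3.3611
Higher: delay to age 2 (3.3611).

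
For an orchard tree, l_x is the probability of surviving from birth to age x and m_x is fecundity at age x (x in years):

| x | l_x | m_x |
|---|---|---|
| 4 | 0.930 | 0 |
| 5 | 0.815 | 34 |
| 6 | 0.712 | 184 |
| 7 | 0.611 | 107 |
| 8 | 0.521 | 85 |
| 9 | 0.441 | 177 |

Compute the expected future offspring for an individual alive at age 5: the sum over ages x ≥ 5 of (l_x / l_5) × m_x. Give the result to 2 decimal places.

425.08

l_5 = 0.815. Conditional survival from age 5 to x is l_x / l_5.
  x=5: (0.815/0.815) × 34 = 34.0000
  x=6: (0.712/0.815) × 184 = 160.7460
  x=7: (0.611/0.815) × 107 = 80.2172
  x=8: (0.521/0.815) × 85 = 54.3374
  x=9: (0.441/0.815) × 177 = 95.7755
Sum = 34.0000 + 160.7460 + 80.2172 + 54.3374 + 95.7755 = 425.0761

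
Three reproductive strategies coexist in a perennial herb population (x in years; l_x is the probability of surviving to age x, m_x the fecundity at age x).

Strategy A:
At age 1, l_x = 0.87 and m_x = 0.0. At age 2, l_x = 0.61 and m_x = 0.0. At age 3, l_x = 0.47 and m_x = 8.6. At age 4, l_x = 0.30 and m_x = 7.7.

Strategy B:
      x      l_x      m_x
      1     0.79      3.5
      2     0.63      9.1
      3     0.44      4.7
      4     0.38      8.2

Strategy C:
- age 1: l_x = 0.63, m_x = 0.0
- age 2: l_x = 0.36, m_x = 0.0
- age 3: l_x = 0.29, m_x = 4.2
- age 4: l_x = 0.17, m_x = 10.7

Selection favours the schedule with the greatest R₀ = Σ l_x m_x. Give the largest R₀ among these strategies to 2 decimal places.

Strategy A: R₀ = 0.87×0.0 + 0.61×0.0 + 0.47×8.6 + 0.30×7.7 = 6.3520
Strategy B: R₀ = 0.79×3.5 + 0.63×9.1 + 0.44×4.7 + 0.38×8.2 = 13.6820
Strategy C: R₀ = 0.63×0.0 + 0.36×0.0 + 0.29×4.2 + 0.17×10.7 = 3.0370
Highest R₀: strategy B with 13.6820.

13.68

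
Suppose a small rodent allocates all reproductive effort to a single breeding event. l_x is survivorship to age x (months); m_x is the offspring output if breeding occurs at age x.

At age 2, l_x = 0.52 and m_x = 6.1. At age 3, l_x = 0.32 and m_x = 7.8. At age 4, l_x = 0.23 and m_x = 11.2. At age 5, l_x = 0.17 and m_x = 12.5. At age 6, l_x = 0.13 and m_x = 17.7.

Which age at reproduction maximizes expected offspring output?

2

Expected offspring if breeding at age x = l_x × m_x:
  age 2: 0.52 × 6.1 = 3.172
  age 3: 0.32 × 7.8 = 2.496
  age 4: 0.23 × 11.2 = 2.576
  age 5: 0.17 × 12.5 = 2.125
  age 6: 0.13 × 17.7 = 2.301
Maximum at age 2 (3.172).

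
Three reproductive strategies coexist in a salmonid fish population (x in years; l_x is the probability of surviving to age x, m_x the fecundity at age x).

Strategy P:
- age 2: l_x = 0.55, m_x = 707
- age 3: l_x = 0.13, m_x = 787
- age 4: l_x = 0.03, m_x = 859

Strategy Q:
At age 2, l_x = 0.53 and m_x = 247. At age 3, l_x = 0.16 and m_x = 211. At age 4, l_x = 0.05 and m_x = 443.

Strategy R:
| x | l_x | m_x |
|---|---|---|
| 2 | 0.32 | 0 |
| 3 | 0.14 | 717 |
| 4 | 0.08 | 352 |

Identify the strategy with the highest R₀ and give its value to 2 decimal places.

Strategy P: R₀ = 0.55×707 + 0.13×787 + 0.03×859 = 516.9300
Strategy Q: R₀ = 0.53×247 + 0.16×211 + 0.05×443 = 186.8200
Strategy R: R₀ = 0.32×0 + 0.14×717 + 0.08×352 = 128.5400
Highest R₀: strategy P with 516.9300.

516.93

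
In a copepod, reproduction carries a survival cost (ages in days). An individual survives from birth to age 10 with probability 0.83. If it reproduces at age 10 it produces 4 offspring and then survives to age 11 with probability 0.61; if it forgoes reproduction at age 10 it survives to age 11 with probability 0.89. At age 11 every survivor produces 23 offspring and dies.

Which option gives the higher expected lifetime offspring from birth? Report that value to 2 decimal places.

16.99

breed at age 10: R₀ = 0.83 × (4 + 0.61 × 23) = 0.83 × 18.0300 = 14.9649
delay to age 11: R₀ = 0.83 × (0.89 × 23) = 0.83 × 20.4700 = 16.9901
Higher: delay to age 11 (16.9901).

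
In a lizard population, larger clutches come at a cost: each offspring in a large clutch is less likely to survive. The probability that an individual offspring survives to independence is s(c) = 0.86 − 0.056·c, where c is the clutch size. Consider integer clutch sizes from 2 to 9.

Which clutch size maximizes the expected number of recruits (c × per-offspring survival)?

8

Expected recruits = c × s(c):
  c=2: 2 × 0.748 = 1.496
  c=3: 3 × 0.692 = 2.076
  c=4: 4 × 0.636 = 2.544
  c=5: 5 × 0.580 = 2.900
  c=6: 6 × 0.524 = 3.144
  c=7: 7 × 0.468 = 3.276
  c=8: 8 × 0.412 = 3.296
  c=9: 9 × 0.356 = 3.204
Maximum at c = 8 (3.296 recruits).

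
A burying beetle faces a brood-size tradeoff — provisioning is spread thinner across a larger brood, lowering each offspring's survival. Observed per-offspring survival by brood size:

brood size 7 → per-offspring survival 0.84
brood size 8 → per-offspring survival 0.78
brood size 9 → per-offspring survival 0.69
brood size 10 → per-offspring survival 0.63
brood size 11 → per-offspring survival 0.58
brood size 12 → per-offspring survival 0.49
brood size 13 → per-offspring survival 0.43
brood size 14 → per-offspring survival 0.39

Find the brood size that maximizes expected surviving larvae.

11

Expected surviving larvae = c × s(c):
  c=7: 7 × 0.84 = 5.880
  c=8: 8 × 0.78 = 6.240
  c=9: 9 × 0.69 = 6.210
  c=10: 10 × 0.63 = 6.300
  c=11: 11 × 0.58 = 6.380
  c=12: 12 × 0.49 = 5.880
  c=13: 13 × 0.43 = 5.590
  c=14: 14 × 0.39 = 5.460
Maximum at c = 11 (6.380 surviving larvae).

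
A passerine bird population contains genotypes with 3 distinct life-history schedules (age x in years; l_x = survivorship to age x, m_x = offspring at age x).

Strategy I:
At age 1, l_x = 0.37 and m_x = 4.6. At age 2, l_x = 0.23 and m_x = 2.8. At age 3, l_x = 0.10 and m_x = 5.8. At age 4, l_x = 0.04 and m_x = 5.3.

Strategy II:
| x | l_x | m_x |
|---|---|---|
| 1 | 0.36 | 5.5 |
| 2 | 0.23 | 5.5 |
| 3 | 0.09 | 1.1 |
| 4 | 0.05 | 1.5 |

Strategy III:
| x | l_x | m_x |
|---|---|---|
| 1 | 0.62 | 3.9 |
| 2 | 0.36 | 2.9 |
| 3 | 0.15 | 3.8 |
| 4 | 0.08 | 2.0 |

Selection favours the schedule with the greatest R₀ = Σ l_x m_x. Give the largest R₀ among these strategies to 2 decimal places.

4.19

Strategy I: R₀ = 0.37×4.6 + 0.23×2.8 + 0.10×5.8 + 0.04×5.3 = 3.1380
Strategy II: R₀ = 0.36×5.5 + 0.23×5.5 + 0.09×1.1 + 0.05×1.5 = 3.4190
Strategy III: R₀ = 0.62×3.9 + 0.36×2.9 + 0.15×3.8 + 0.08×2.0 = 4.1920
Highest R₀: strategy III with 4.1920.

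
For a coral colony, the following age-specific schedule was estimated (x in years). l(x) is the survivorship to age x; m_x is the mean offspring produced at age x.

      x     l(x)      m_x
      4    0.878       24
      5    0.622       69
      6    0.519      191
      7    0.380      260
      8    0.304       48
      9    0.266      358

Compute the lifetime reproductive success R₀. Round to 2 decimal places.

R₀ = Σ l(x) m_x:
  age 4: 0.878 × 24 = 21.0720
  age 5: 0.622 × 69 = 42.9180
  age 6: 0.519 × 191 = 99.1290
  age 7: 0.380 × 260 = 98.8000
  age 8: 0.304 × 48 = 14.5920
  age 9: 0.266 × 358 = 95.2280
R₀ = 21.0720 + 42.9180 + 99.1290 + 98.8000 + 14.5920 + 95.2280 = 371.7390

371.74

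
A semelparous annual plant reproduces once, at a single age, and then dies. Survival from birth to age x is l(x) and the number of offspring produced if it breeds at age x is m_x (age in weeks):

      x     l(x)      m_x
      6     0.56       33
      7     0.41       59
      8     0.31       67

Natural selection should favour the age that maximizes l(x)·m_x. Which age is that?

7

Expected offspring if breeding at age x = l(x) × m_x:
  age 6: 0.56 × 33 = 18.480
  age 7: 0.41 × 59 = 24.190
  age 8: 0.31 × 67 = 20.770
Maximum at age 7 (24.190).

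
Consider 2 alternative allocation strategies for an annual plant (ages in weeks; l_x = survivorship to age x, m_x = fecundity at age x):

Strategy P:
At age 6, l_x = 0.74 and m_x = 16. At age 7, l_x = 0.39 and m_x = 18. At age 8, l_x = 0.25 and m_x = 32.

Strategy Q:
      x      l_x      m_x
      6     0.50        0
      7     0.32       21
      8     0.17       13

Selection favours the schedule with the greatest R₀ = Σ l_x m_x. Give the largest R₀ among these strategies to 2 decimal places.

26.86

Strategy P: R₀ = 0.74×16 + 0.39×18 + 0.25×32 = 26.8600
Strategy Q: R₀ = 0.50×0 + 0.32×21 + 0.17×13 = 8.9300
Highest R₀: strategy P with 26.8600.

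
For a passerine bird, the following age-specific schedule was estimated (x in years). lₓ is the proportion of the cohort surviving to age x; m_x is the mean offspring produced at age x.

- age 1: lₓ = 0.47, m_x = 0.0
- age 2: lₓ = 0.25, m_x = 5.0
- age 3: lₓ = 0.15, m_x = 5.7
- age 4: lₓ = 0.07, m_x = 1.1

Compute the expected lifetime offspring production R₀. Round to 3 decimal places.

2.182

R₀ = Σ lₓ m_x:
  age 1: 0.47 × 0.0 = 0.0000
  age 2: 0.25 × 5.0 = 1.2500
  age 3: 0.15 × 5.7 = 0.8550
  age 4: 0.07 × 1.1 = 0.0770
R₀ = 0.0000 + 1.2500 + 0.8550 + 0.0770 = 2.1820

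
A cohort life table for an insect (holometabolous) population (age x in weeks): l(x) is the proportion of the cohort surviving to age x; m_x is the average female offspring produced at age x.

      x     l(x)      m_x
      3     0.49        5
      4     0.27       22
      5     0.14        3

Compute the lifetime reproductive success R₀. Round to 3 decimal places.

R₀ = Σ l(x) m_x:
  age 3: 0.49 × 5 = 2.4500
  age 4: 0.27 × 22 = 5.9400
  age 5: 0.14 × 3 = 0.4200
R₀ = 2.4500 + 5.9400 + 0.4200 = 8.8100

8.810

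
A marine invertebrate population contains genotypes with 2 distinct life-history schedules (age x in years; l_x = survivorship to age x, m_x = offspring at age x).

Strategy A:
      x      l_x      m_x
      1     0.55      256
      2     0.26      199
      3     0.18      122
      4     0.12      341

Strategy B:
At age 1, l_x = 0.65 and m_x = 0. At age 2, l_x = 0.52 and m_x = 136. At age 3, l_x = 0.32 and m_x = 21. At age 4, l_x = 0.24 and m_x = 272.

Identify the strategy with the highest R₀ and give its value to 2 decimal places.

Strategy A: R₀ = 0.55×256 + 0.26×199 + 0.18×122 + 0.12×341 = 255.4200
Strategy B: R₀ = 0.65×0 + 0.52×136 + 0.32×21 + 0.24×272 = 142.7200
Highest R₀: strategy A with 255.4200.

255.42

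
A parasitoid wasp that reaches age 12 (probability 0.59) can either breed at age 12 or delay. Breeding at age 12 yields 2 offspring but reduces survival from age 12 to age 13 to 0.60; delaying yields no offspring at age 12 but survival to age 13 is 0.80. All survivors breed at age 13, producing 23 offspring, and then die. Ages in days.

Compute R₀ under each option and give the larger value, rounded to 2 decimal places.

10.86

breed at age 12: R₀ = 0.59 × (2 + 0.60 × 23) = 0.59 × 15.8000 = 9.3220
delay to age 13: R₀ = 0.59 × (0.80 × 23) = 0.59 × 18.4000 = 10.8560
Higher: delay to age 13 (10.8560).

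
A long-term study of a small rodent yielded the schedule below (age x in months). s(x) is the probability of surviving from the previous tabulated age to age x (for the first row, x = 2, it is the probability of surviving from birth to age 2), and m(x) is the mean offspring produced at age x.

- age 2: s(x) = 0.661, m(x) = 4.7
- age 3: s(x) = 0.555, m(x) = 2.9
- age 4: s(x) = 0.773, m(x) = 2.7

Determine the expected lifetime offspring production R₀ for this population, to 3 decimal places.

4.936

Survivorship from birth: l_x = s_2·s_3·…·s_x.
  l_2 = 0.66100
  l_3 = 0.36686
  l_4 = 0.28358
R₀ = Σ l_x m(x):
  age 2: 0.66100 × 4.7 = 3.1067
  age 3: 0.36686 × 2.9 = 1.0639
  age 4: 0.28358 × 2.7 = 0.7657
R₀ = 3.1067 + 1.0639 + 0.7657 = 4.9363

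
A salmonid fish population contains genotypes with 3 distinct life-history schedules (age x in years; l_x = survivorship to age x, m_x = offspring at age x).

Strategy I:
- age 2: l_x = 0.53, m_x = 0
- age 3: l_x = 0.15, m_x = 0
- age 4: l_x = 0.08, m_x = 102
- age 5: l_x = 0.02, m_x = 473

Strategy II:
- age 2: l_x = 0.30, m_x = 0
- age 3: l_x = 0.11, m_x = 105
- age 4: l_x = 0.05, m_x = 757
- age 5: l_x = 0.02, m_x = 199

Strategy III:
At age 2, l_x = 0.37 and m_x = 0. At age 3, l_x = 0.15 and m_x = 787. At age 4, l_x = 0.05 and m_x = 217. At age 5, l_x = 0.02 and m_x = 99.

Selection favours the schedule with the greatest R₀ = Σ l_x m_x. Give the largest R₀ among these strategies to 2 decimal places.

130.88

Strategy I: R₀ = 0.53×0 + 0.15×0 + 0.08×102 + 0.02×473 = 17.6200
Strategy II: R₀ = 0.30×0 + 0.11×105 + 0.05×757 + 0.02×199 = 53.3800
Strategy III: R₀ = 0.37×0 + 0.15×787 + 0.05×217 + 0.02×99 = 130.8800
Highest R₀: strategy III with 130.8800.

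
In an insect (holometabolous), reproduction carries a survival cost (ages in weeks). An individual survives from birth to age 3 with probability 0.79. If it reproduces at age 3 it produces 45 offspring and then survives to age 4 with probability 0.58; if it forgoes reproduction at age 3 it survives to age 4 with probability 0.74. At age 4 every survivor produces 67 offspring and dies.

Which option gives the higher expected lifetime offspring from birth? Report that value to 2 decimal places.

66.25

breed at age 3: R₀ = 0.79 × (45 + 0.58 × 67) = 0.79 × 83.8600 = 66.2494
delay to age 4: R₀ = 0.79 × (0.74 × 67) = 0.79 × 49.5800 = 39.1682
Higher: breed at age 3 (66.2494).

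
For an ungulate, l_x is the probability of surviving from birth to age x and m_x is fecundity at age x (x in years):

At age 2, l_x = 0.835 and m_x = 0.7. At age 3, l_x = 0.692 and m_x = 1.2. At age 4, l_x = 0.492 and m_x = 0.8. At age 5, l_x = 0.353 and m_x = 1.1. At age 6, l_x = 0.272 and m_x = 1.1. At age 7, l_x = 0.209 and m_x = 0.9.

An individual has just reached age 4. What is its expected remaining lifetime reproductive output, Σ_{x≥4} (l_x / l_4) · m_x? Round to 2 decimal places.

2.58

l_4 = 0.492. Conditional survival from age 4 to x is l_x / l_4.
  x=4: (0.492/0.492) × 0.8 = 0.8000
  x=5: (0.353/0.492) × 1.1 = 0.7892
  x=6: (0.272/0.492) × 1.1 = 0.6081
  x=7: (0.209/0.492) × 0.9 = 0.3823
Sum = 0.8000 + 0.7892 + 0.6081 + 0.3823 = 2.5797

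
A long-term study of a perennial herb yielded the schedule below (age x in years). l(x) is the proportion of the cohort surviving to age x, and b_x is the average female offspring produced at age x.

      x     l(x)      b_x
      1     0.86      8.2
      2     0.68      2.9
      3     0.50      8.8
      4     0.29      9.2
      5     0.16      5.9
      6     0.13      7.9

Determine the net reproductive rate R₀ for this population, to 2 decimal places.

18.06

R₀ = Σ l(x) b_x:
  age 1: 0.86 × 8.2 = 7.0520
  age 2: 0.68 × 2.9 = 1.9720
  age 3: 0.50 × 8.8 = 4.4000
  age 4: 0.29 × 9.2 = 2.6680
  age 5: 0.16 × 5.9 = 0.9440
  age 6: 0.13 × 7.9 = 1.0270
R₀ = 7.0520 + 1.9720 + 4.4000 + 2.6680 + 0.9440 + 1.0270 = 18.0630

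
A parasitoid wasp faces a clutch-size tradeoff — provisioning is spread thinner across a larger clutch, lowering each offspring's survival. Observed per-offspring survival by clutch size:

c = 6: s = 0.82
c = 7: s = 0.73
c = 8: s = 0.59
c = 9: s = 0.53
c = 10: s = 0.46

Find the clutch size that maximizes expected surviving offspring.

7

Expected surviving offspring = c × s(c):
  c=6: 6 × 0.82 = 4.920
  c=7: 7 × 0.73 = 5.110
  c=8: 8 × 0.59 = 4.720
  c=9: 9 × 0.53 = 4.770
  c=10: 10 × 0.46 = 4.600
Maximum at c = 7 (5.110 surviving offspring).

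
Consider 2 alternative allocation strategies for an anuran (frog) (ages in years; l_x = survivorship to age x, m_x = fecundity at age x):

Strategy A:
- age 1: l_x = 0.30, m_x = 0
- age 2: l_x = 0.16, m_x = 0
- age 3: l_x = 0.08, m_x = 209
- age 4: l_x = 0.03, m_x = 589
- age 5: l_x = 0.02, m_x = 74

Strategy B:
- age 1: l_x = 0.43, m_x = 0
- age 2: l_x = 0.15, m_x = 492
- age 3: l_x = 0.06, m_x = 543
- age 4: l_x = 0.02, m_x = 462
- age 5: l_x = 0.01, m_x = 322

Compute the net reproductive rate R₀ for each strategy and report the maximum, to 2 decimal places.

118.84

Strategy A: R₀ = 0.30×0 + 0.16×0 + 0.08×209 + 0.03×589 + 0.02×74 = 35.8700
Strategy B: R₀ = 0.43×0 + 0.15×492 + 0.06×543 + 0.02×462 + 0.01×322 = 118.8400
Highest R₀: strategy B with 118.8400.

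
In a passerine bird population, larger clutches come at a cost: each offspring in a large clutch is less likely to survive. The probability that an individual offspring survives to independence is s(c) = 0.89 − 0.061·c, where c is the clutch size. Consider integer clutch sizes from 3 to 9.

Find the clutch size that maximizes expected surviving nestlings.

7

Expected surviving nestlings = c × s(c):
  c=3: 3 × 0.707 = 2.121
  c=4: 4 × 0.646 = 2.584
  c=5: 5 × 0.585 = 2.925
  c=6: 6 × 0.524 = 3.144
  c=7: 7 × 0.463 = 3.241
  c=8: 8 × 0.402 = 3.216
  c=9: 9 × 0.341 = 3.069
Maximum at c = 7 (3.241 surviving nestlings).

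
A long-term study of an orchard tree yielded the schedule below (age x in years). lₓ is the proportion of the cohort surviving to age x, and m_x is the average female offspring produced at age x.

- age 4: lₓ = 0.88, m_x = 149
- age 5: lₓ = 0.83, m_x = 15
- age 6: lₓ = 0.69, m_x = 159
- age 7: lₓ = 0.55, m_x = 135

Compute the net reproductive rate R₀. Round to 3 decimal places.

R₀ = Σ lₓ m_x:
  age 4: 0.88 × 149 = 131.1200
  age 5: 0.83 × 15 = 12.4500
  age 6: 0.69 × 159 = 109.7100
  age 7: 0.55 × 135 = 74.2500
R₀ = 131.1200 + 12.4500 + 109.7100 + 74.2500 = 327.5300

327.530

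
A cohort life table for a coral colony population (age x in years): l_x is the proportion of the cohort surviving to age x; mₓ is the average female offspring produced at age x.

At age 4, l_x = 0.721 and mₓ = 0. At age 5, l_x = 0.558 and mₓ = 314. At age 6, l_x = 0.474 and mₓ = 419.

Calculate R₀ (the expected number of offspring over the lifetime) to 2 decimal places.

R₀ = Σ l_x mₓ:
  age 4: 0.721 × 0 = 0.0000
  age 5: 0.558 × 314 = 175.2120
  age 6: 0.474 × 419 = 198.6060
R₀ = 0.0000 + 175.2120 + 198.6060 = 373.8180

373.82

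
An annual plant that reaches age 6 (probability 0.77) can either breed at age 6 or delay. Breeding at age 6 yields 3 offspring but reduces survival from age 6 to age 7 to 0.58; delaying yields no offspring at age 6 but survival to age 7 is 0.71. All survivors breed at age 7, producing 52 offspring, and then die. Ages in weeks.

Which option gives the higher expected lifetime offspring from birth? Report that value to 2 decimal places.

28.43

breed at age 6: R₀ = 0.77 × (3 + 0.58 × 52) = 0.77 × 33.1600 = 25.5332
delay to age 7: R₀ = 0.77 × (0.71 × 52) = 0.77 × 36.9200 = 28.4284
Higher: delay to age 7 (28.4284).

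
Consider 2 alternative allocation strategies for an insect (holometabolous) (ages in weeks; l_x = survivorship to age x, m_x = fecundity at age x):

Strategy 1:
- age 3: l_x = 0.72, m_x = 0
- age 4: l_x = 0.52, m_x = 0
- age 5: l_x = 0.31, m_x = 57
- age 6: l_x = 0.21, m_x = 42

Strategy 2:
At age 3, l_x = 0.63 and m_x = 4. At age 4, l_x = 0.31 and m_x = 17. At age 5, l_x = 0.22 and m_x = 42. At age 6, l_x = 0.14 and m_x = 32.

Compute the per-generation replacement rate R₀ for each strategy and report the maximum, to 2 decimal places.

Strategy 1: R₀ = 0.72×0 + 0.52×0 + 0.31×57 + 0.21×42 = 26.4900
Strategy 2: R₀ = 0.63×4 + 0.31×17 + 0.22×42 + 0.14×32 = 21.5100
Highest R₀: strategy 1 with 26.4900.

26.49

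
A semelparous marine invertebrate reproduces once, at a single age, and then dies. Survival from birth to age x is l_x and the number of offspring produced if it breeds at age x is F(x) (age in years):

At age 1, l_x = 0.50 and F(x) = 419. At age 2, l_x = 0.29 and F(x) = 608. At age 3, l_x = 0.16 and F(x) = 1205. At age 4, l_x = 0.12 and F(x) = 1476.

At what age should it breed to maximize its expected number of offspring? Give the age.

Expected offspring if breeding at age x = l_x × F(x):
  age 1: 0.50 × 419 = 209.500
  age 2: 0.29 × 608 = 176.320
  age 3: 0.16 × 1205 = 192.800
  age 4: 0.12 × 1476 = 177.120
Maximum at age 1 (209.500).

1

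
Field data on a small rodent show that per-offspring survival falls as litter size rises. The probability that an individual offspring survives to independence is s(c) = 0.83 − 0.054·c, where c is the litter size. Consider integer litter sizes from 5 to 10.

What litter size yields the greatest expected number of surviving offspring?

Expected surviving offspring = c × s(c):
  c=5: 5 × 0.560 = 2.800
  c=6: 6 × 0.506 = 3.036
  c=7: 7 × 0.452 = 3.164
  c=8: 8 × 0.398 = 3.184
  c=9: 9 × 0.344 = 3.096
  c=10: 10 × 0.290 = 2.900
Maximum at c = 8 (3.184 surviving offspring).

8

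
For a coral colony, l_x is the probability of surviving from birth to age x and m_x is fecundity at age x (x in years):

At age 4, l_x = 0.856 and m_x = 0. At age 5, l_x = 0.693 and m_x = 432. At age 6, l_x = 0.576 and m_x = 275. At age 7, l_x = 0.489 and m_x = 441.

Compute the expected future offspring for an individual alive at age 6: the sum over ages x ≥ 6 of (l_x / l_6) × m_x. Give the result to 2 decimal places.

l_6 = 0.576. Conditional survival from age 6 to x is l_x / l_6.
  x=6: (0.576/0.576) × 275 = 275.0000
  x=7: (0.489/0.576) × 441 = 374.3906
Sum = 275.0000 + 374.3906 = 649.3906

649.39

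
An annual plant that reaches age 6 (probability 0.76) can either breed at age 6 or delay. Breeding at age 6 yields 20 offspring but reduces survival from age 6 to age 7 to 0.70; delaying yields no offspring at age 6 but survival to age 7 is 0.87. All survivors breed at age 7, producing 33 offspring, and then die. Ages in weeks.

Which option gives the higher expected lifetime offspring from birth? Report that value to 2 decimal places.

32.76

breed at age 6: R₀ = 0.76 × (20 + 0.70 × 33) = 0.76 × 43.1000 = 32.7560
delay to age 7: R₀ = 0.76 × (0.87 × 33) = 0.76 × 28.7100 = 21.8196
Higher: breed at age 6 (32.7560).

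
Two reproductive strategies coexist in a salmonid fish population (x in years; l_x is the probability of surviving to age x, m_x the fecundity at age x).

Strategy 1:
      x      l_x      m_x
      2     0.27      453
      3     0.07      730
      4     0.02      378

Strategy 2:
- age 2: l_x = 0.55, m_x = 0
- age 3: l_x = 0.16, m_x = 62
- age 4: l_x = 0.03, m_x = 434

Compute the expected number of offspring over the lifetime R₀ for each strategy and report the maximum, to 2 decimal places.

Strategy 1: R₀ = 0.27×453 + 0.07×730 + 0.02×378 = 180.9700
Strategy 2: R₀ = 0.55×0 + 0.16×62 + 0.03×434 = 22.9400
Highest R₀: strategy 1 with 180.9700.

180.97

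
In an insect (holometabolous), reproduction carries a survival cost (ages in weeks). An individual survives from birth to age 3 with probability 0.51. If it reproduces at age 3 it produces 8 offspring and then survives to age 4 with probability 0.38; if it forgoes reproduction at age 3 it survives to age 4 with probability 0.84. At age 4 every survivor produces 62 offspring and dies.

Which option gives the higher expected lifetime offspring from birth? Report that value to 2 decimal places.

breed at age 3: R₀ = 0.51 × (8 + 0.38 × 62) = 0.51 × 31.5600 = 16.0956
delay to age 4: R₀ = 0.51 × (0.84 × 62) = 0.51 × 52.0800 = 26.5608
Higher: delay to age 4 (26.5608).

26.56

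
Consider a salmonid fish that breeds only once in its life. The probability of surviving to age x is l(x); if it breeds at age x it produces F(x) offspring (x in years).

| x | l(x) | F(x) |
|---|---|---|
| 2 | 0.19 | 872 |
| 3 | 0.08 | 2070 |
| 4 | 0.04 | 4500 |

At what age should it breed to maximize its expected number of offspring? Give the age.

Expected offspring if breeding at age x = l(x) × F(x):
  age 2: 0.19 × 872 = 165.680
  age 3: 0.08 × 2070 = 165.600
  age 4: 0.04 × 4500 = 180.000
Maximum at age 4 (180.000).

4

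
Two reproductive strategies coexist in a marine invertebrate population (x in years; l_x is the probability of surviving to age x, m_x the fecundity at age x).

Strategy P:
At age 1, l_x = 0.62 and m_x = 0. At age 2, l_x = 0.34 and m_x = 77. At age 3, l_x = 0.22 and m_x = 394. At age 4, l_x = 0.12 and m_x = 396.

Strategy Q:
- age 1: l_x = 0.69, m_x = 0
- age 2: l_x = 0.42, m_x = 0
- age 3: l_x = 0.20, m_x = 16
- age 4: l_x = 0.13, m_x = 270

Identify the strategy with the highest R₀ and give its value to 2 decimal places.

160.38

Strategy P: R₀ = 0.62×0 + 0.34×77 + 0.22×394 + 0.12×396 = 160.3800
Strategy Q: R₀ = 0.69×0 + 0.42×0 + 0.20×16 + 0.13×270 = 38.3000
Highest R₀: strategy P with 160.3800.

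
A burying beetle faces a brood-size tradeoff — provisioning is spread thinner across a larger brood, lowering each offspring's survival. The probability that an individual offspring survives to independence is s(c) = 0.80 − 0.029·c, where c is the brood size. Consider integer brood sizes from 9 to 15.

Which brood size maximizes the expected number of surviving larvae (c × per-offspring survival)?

14

Expected surviving larvae = c × s(c):
  c=9: 9 × 0.539 = 4.851
  c=10: 10 × 0.510 = 5.100
  c=11: 11 × 0.481 = 5.291
  c=12: 12 × 0.452 = 5.424
  c=13: 13 × 0.423 = 5.499
  c=14: 14 × 0.394 = 5.516
  c=15: 15 × 0.365 = 5.475
Maximum at c = 14 (5.516 surviving larvae).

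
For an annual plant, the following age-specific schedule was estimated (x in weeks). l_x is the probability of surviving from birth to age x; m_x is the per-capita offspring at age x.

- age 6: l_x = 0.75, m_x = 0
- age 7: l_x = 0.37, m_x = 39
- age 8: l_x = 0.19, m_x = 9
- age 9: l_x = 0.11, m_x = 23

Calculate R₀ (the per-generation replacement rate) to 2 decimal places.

18.67

R₀ = Σ l_x m_x:
  age 6: 0.75 × 0 = 0.0000
  age 7: 0.37 × 39 = 14.4300
  age 8: 0.19 × 9 = 1.7100
  age 9: 0.11 × 23 = 2.5300
R₀ = 0.0000 + 14.4300 + 1.7100 + 2.5300 = 18.6700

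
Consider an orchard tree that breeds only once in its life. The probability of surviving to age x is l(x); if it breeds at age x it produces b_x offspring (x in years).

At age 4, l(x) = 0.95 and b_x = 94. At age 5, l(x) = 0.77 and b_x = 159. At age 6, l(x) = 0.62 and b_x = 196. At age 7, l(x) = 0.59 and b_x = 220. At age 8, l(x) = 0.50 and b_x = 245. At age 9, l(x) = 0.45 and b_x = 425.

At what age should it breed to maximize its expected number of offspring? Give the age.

9

Expected offspring if breeding at age x = l(x) × b_x:
  age 4: 0.95 × 94 = 89.300
  age 5: 0.77 × 159 = 122.430
  age 6: 0.62 × 196 = 121.520
  age 7: 0.59 × 220 = 129.800
  age 8: 0.50 × 245 = 122.500
  age 9: 0.45 × 425 = 191.250
Maximum at age 9 (191.250).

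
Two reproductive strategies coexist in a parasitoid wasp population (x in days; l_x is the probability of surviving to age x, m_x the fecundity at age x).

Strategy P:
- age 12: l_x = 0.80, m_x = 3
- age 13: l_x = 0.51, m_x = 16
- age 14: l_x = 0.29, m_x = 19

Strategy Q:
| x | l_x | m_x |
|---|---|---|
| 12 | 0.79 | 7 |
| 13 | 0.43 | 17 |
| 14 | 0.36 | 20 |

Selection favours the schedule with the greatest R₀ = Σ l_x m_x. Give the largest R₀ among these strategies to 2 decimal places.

20.04

Strategy P: R₀ = 0.80×3 + 0.51×16 + 0.29×19 = 16.0700
Strategy Q: R₀ = 0.79×7 + 0.43×17 + 0.36×20 = 20.0400
Highest R₀: strategy Q with 20.0400.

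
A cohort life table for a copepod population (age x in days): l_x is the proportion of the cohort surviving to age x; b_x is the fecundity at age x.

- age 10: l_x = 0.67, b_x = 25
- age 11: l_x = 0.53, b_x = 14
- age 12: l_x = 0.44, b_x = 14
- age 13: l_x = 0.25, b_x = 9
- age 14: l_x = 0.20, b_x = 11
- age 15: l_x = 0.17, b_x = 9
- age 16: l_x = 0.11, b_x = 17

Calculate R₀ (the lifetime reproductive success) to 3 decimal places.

R₀ = Σ l_x b_x:
  age 10: 0.67 × 25 = 16.7500
  age 11: 0.53 × 14 = 7.4200
  age 12: 0.44 × 14 = 6.1600
  age 13: 0.25 × 9 = 2.2500
  age 14: 0.20 × 11 = 2.2000
  age 15: 0.17 × 9 = 1.5300
  age 16: 0.11 × 17 = 1.8700
R₀ = 16.7500 + 7.4200 + 6.1600 + 2.2500 + 2.2000 + 1.5300 + 1.8700 = 38.1800

38.180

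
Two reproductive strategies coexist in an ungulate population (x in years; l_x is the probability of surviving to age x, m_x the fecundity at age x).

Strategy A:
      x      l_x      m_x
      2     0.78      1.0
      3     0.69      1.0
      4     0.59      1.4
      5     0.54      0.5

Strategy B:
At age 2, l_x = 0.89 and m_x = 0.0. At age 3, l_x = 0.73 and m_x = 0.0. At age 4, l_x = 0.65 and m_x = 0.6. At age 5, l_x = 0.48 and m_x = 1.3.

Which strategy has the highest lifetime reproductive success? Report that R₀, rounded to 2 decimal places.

Strategy A: R₀ = 0.78×1.0 + 0.69×1.0 + 0.59×1.4 + 0.54×0.5 = 2.5660
Strategy B: R₀ = 0.89×0.0 + 0.73×0.0 + 0.65×0.6 + 0.48×1.3 = 1.0140
Highest R₀: strategy A with 2.5660.

2.57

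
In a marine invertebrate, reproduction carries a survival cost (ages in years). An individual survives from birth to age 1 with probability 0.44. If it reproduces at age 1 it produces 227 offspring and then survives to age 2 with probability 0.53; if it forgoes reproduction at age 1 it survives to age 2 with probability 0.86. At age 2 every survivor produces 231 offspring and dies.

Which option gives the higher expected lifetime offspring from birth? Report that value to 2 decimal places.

breed at age 1: R₀ = 0.44 × (227 + 0.53 × 231) = 0.44 × 349.4300 = 153.7492
delay to age 2: R₀ = 0.44 × (0.86 × 231) = 0.44 × 198.6600 = 87.4104
Higher: breed at age 1 (153.7492).

153.75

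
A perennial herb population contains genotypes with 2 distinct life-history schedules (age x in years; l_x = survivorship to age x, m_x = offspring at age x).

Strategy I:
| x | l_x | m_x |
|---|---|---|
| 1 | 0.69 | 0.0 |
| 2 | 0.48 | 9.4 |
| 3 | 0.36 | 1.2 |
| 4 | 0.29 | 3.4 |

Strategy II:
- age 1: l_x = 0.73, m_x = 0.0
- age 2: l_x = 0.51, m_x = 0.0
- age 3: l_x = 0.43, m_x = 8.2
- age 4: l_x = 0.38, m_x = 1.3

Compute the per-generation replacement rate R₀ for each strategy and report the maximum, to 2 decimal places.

Strategy I: R₀ = 0.69×0.0 + 0.48×9.4 + 0.36×1.2 + 0.29×3.4 = 5.9300
Strategy II: R₀ = 0.73×0.0 + 0.51×0.0 + 0.43×8.2 + 0.38×1.3 = 4.0200
Highest R₀: strategy I with 5.9300.

5.93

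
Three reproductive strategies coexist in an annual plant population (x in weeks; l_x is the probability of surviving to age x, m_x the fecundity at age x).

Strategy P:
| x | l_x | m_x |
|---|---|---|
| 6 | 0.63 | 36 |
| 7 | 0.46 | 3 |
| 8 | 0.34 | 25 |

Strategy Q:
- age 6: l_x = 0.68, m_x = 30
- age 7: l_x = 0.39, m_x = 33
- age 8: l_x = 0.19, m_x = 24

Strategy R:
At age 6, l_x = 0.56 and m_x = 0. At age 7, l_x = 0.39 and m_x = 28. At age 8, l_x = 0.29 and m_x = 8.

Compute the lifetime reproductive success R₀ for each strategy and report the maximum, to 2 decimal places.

Strategy P: R₀ = 0.63×36 + 0.46×3 + 0.34×25 = 32.5600
Strategy Q: R₀ = 0.68×30 + 0.39×33 + 0.19×24 = 37.8300
Strategy R: R₀ = 0.56×0 + 0.39×28 + 0.29×8 = 13.2400
Highest R₀: strategy Q with 37.8300.

37.83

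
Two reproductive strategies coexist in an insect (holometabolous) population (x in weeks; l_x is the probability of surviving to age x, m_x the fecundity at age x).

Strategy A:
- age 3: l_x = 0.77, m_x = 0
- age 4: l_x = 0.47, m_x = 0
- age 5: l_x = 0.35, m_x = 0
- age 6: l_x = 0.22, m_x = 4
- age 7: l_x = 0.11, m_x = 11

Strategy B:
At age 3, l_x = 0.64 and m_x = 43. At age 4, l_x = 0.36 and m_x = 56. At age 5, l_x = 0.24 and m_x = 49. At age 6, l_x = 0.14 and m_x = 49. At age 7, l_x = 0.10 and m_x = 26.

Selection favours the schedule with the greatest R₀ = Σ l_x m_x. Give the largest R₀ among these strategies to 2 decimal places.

68.90

Strategy A: R₀ = 0.77×0 + 0.47×0 + 0.35×0 + 0.22×4 + 0.11×11 = 2.0900
Strategy B: R₀ = 0.64×43 + 0.36×56 + 0.24×49 + 0.14×49 + 0.10×26 = 68.9000
Highest R₀: strategy B with 68.9000.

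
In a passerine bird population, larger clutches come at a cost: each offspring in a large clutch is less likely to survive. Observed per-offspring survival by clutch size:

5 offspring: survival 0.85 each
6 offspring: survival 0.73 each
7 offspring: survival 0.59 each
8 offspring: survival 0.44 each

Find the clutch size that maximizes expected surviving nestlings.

6

Expected surviving nestlings = c × s(c):
  c=5: 5 × 0.85 = 4.250
  c=6: 6 × 0.73 = 4.380
  c=7: 7 × 0.59 = 4.130
  c=8: 8 × 0.44 = 3.520
Maximum at c = 6 (4.380 surviving nestlings).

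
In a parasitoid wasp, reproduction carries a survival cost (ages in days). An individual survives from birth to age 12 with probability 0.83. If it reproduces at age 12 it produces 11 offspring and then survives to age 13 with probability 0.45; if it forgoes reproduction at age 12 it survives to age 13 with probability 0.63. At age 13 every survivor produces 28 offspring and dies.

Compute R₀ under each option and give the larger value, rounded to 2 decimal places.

19.59

breed at age 12: R₀ = 0.83 × (11 + 0.45 × 28) = 0.83 × 23.6000 = 19.5880
delay to age 13: R₀ = 0.83 × (0.63 × 28) = 0.83 × 17.6400 = 14.6412
Higher: breed at age 12 (19.5880).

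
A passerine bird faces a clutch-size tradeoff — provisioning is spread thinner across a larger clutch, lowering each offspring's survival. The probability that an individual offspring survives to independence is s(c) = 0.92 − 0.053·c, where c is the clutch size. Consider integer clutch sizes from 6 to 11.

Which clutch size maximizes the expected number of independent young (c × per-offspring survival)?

Expected independent young = c × s(c):
  c=6: 6 × 0.602 = 3.612
  c=7: 7 × 0.549 = 3.843
  c=8: 8 × 0.496 = 3.968
  c=9: 9 × 0.443 = 3.987
  c=10: 10 × 0.390 = 3.900
  c=11: 11 × 0.337 = 3.707
Maximum at c = 9 (3.987 independent young).

9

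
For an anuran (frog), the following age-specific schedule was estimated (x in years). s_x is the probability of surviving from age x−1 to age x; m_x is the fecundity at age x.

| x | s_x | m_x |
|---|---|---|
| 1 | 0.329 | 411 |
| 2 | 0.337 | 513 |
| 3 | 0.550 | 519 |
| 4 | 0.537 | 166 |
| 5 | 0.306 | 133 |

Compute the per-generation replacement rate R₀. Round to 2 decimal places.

Survivorship from birth: l_x = s_1·s_2·…·s_x.
  l_1 = 0.32900
  l_2 = 0.11087
  l_3 = 0.06098
  l_4 = 0.03275
  l_5 = 0.01002
R₀ = Σ l_x m_x:
  age 1: 0.32900 × 411 = 135.2190
  age 2: 0.11087 × 513 = 56.8763
  age 3: 0.06098 × 519 = 31.6486
  age 4: 0.03275 × 166 = 5.4365
  age 5: 0.01002 × 133 = 1.3327
R₀ = 135.2190 + 56.8763 + 31.6486 + 5.4365 + 1.3327 = 230.5131

230.51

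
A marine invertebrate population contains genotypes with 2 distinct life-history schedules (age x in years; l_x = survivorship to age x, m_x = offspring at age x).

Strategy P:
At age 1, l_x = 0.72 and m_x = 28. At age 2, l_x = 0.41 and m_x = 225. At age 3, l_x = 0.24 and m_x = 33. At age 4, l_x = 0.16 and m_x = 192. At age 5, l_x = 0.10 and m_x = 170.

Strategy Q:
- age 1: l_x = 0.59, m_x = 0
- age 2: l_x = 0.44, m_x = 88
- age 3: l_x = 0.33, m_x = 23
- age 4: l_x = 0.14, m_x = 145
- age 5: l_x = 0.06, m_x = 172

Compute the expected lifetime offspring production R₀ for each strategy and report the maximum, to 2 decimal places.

168.05

Strategy P: R₀ = 0.72×28 + 0.41×225 + 0.24×33 + 0.16×192 + 0.10×170 = 168.0500
Strategy Q: R₀ = 0.59×0 + 0.44×88 + 0.33×23 + 0.14×145 + 0.06×172 = 76.9300
Highest R₀: strategy P with 168.0500.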